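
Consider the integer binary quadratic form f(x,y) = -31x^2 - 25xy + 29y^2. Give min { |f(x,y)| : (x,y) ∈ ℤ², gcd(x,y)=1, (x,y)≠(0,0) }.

descent: ρ → (29,25,-31)  [lands on river]
river: ρ → (-31,37,23)
river: ρ → (23,55,-13)
river: ρ → (-13,49,35)
river: ρ → (35,21,-27)
river: ρ → (-27,33,29)
closes: descent 1, river 6
min |a| on river = 13

13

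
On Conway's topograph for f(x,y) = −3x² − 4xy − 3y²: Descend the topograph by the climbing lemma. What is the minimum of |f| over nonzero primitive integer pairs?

translate: b→-2 (≡4 mod 6), so (3,4,3)→(3,-2,2)
flip: (3,-2,2)→(2,2,3)
reduced (well bottom): (2,2,3) with a≤c, −a<b≤a
well minimum |f| = |-2| = 2 (negative-definite)

2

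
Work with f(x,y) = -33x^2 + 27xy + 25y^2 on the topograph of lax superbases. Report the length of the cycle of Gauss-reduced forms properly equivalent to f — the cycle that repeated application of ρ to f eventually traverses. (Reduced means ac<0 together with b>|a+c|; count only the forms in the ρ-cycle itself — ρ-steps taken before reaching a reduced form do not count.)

D = 4029, ⌊√D⌋ = 63
river: ρ → (25,23,-35)
river: ρ → (-35,47,13)
river: ρ → (13,57,-15)
river: ρ → (-15,63,1)
river: ρ → (1,63,-15)
river: ρ → (-15,57,13)
river: ρ → (13,47,-35)
river: ρ → (-35,23,25)
river: ρ → (25,27,-33)
river: ρ → (-33,39,19)
river: ρ → (19,37,-35)
river: ρ → (-35,33,21)
river: ρ → (21,51,-17)
river: ρ → (-17,51,21)
river: ρ → (21,33,-35)
river: ρ → (-35,37,19)
river: ρ → (19,39,-33)
river: ρ → (-33,27,25)
ρ-cycle length = 18 (tail of 0 descent steps not counted)

18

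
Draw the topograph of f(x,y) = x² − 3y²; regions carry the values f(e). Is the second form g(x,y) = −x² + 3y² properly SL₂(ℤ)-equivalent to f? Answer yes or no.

D₁ = 12, D₂ = 12
river cycle of f (length 2): (1, 2, -2), (-2, 2, 1)
river cycle of g (length 2): (-1, 2, 2), (2, 2, -1)
cycles differ ⇒ inequivalent

no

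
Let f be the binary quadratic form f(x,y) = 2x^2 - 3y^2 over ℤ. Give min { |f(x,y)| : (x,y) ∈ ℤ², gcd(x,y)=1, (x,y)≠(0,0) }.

descent: ρ → (-3,0,2)
descent: ρ → (2,4,-1)  [lands on river]
river: ρ → (-1,4,2)
closes: descent 2, river 2
min |a| on river = 1

1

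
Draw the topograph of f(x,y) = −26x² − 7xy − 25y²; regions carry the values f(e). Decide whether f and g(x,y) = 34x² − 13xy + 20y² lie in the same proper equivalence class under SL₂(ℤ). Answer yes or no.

D₁ = -2551, D₂ = -2551
f is negative-definite; reduce −f:
−f: flip: (26,7,25)→(25,-7,26)
−f: reduced (well bottom): (25,-7,26) with a≤c, −a<b≤a
flip sign back: reduced form of f is (-25,7,-26)
g: flip: (34,-13,20)→(20,13,34)
g: reduced (well bottom): (20,13,34) with a≤c, −a<b≤a
reduced forms (-25, 7, -26) vs (20, 13, 34) ⇒ inequivalent

no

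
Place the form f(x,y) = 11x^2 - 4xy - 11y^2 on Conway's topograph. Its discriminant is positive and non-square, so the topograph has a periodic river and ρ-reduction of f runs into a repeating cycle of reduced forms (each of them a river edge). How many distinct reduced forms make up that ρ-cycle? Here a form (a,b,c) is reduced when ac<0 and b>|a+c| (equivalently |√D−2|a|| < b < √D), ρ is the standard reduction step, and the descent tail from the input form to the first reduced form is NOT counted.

D = 500, ⌊√D⌋ = 22
descent: ρ → (-11,4,11)  [lands on river]
river: ρ → (11,18,-4)
river: ρ → (-4,22,1)
river: ρ → (1,22,-4)
river: ρ → (-4,18,11)
river: ρ → (11,4,-11)
river: ρ → (-11,18,4)
river: ρ → (4,22,-1)
river: ρ → (-1,22,4)
river: ρ → (4,18,-11)
ρ-cycle length = 10 (tail of 1 descent step not counted)

10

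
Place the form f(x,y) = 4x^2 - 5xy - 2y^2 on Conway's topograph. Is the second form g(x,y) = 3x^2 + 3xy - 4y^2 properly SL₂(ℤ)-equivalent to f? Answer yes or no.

D₁ = 57, D₂ = 57
river cycle of f (length 6): (-2, 5, 4), (4, 3, -3), (-3, 3, 4), (4, 5, -2), (-2, 7, 1), (1, 7, -2)
river cycle of g (length 6): (-4, 5, 2), (2, 7, -1), (-1, 7, 2), (2, 5, -4), (-4, 3, 3), (3, 3, -4)
cycles differ ⇒ inequivalent

no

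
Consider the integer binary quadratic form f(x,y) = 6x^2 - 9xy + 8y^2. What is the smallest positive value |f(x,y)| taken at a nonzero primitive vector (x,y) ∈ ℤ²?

translate: b→3 (≡-9 mod 12), so (6,-9,8)→(6,3,5)
flip: (6,3,5)→(5,-3,6)
reduced (well bottom): (5,-3,6) with a≤c, −a<b≤a
well minimum = a = 5

5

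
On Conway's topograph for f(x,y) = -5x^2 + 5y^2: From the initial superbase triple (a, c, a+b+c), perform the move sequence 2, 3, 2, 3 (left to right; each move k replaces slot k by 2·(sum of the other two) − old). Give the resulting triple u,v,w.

start (-5,5,0) = (f(1,0),f(0,1),f(1,1))
replace slot 2: 2·((-5)+0) − 5 = -15 → (-5,-15,0)
replace slot 3: 2·((-5)+(-15)) − 0 = -40 → (-5,-15,-40)
replace slot 2: 2·((-5)+(-40)) − (-15) = -75 → (-5,-75,-40)
replace slot 3: 2·((-5)+(-75)) − (-40) = -120 → (-5,-75,-120)

-5,-75,-120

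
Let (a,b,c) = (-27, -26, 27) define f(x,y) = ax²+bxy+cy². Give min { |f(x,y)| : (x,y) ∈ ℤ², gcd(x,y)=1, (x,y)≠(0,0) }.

descent: ρ → (27,26,-27)  [lands on river]
river: ρ → (-27,28,26)
river: ρ → (26,24,-29)
river: ρ → (-29,34,21)
river: ρ → (21,50,-13)
river: ρ → (-13,54,13)
river: ρ → (13,50,-21)
river: ρ → (-21,34,29)
river: ρ → (29,24,-26)
river: ρ → (-26,28,27)
closes: descent 1, river 10
min |a| on river = 13

13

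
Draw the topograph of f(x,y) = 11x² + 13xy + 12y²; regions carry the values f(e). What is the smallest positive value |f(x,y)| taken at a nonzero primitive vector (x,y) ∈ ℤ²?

translate: b→-9 (≡13 mod 22), so (11,13,12)→(11,-9,10)
flip: (11,-9,10)→(10,9,11)
reduced (well bottom): (10,9,11) with a≤c, −a<b≤a
well minimum = a = 10

10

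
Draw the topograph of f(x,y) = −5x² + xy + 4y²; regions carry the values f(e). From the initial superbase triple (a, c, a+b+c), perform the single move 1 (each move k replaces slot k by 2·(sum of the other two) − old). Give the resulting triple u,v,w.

start (-5,4,0) = (f(1,0),f(0,1),f(1,1))
replace slot 1: 2·(4+0) − (-5) = 13 → (13,4,0)

13,4,0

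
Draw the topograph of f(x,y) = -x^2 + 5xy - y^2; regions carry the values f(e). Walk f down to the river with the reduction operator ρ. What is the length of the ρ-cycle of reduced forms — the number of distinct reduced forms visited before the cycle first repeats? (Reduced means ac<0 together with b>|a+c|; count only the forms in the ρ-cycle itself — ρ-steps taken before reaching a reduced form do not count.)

D = 21, ⌊√D⌋ = 4
descent: ρ → (-1,3,3)  [lands on river]
river: ρ → (3,3,-1)
ρ-cycle length = 2 (tail of 1 descent step not counted)

2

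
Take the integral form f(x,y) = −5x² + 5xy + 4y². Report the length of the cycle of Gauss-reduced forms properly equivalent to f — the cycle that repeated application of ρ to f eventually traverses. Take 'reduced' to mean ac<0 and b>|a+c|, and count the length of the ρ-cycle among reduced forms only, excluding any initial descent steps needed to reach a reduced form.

D = 105, ⌊√D⌋ = 10
river: ρ → (4,3,-6)
river: ρ → (-6,9,1)
river: ρ → (1,9,-6)
river: ρ → (-6,3,4)
river: ρ → (4,5,-5)
river: ρ → (-5,5,4)
ρ-cycle length = 6 (tail of 0 descent steps not counted)

6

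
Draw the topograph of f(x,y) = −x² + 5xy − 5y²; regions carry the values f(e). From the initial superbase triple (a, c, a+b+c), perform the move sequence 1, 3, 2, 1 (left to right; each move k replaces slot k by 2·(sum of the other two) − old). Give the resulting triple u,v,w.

start (-1,-5,-1) = (f(1,0),f(0,1),f(1,1))
replace slot 1: 2·((-5)+(-1)) − (-1) = -11 → (-11,-5,-1)
replace slot 3: 2·((-11)+(-5)) − (-1) = -31 → (-11,-5,-31)
replace slot 2: 2·((-11)+(-31)) − (-5) = -79 → (-11,-79,-31)
replace slot 1: 2·((-79)+(-31)) − (-11) = -209 → (-209,-79,-31)

-209,-79,-31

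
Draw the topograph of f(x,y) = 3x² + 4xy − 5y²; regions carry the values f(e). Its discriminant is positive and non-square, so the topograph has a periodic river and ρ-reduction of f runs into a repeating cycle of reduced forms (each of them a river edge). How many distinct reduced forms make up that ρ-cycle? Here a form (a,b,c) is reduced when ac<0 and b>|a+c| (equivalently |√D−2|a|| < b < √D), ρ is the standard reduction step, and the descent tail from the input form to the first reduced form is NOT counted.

D = 76, ⌊√D⌋ = 8
river: ρ → (-5,6,2)
river: ρ → (2,6,-5)
river: ρ → (-5,4,3)
river: ρ → (3,8,-1)
river: ρ → (-1,8,3)
river: ρ → (3,4,-5)
ρ-cycle length = 6 (tail of 0 descent steps not counted)

6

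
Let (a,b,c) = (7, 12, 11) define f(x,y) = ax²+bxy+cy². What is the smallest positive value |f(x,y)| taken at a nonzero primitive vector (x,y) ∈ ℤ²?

translate: b→-2 (≡12 mod 14), so (7,12,11)→(7,-2,6)
flip: (7,-2,6)→(6,2,7)
reduced (well bottom): (6,2,7) with a≤c, −a<b≤a
well minimum = a = 6

6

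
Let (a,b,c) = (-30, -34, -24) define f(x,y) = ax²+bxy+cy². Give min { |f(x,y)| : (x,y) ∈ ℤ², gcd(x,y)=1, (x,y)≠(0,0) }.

translate: b→-26 (≡34 mod 60), so (30,34,24)→(30,-26,20)
flip: (30,-26,20)→(20,26,30)
translate: b→-14 (≡26 mod 40), so (20,26,30)→(20,-14,24)
reduced (well bottom): (20,-14,24) with a≤c, −a<b≤a
well minimum |f| = |-20| = 20 (negative-definite)

20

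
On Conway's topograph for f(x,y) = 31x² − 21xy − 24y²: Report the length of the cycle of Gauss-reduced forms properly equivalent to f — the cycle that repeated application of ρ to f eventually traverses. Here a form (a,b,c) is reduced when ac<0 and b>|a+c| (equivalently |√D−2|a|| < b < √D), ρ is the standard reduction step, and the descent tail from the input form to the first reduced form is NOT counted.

D = 3417, ⌊√D⌋ = 58
descent: ρ → (-24,21,31)  [lands on river]
river: ρ → (31,41,-14)
river: ρ → (-14,43,28)
river: ρ → (28,13,-29)
river: ρ → (-29,45,12)
river: ρ → (12,51,-17)
river: ρ → (-17,51,12)
river: ρ → (12,45,-29)
river: ρ → (-29,13,28)
river: ρ → (28,43,-14)
river: ρ → (-14,41,31)
river: ρ → (31,21,-24)
river: ρ → (-24,27,28)
river: ρ → (28,29,-23)
river: ρ → (-23,17,34)
river: ρ → (34,51,-6)
river: ρ → (-6,57,7)
river: ρ → (7,55,-14)
river: ρ → (-14,57,3)
river: ρ → (3,57,-14)
river: ρ → (-14,55,7)
river: ρ → (7,57,-6)
river: ρ → (-6,51,34)
river: ρ → (34,17,-23)
river: ρ → (-23,29,28)
river: ρ → (28,27,-24)
ρ-cycle length = 26 (tail of 1 descent step not counted)

26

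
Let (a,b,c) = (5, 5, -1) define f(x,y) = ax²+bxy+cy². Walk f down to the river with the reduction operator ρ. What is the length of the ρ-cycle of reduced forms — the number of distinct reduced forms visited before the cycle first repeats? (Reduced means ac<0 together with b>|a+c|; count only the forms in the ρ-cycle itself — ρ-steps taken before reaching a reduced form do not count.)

D = 45, ⌊√D⌋ = 6
river: ρ → (-1,5,5)
river: ρ → (5,5,-1)
ρ-cycle length = 2 (tail of 0 descent steps not counted)

2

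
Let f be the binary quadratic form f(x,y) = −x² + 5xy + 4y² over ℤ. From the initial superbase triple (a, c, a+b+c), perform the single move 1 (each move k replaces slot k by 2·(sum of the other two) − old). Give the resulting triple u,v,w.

start (-1,4,8) = (f(1,0),f(0,1),f(1,1))
replace slot 1: 2·(4+8) − (-1) = 25 → (25,4,8)

25,4,8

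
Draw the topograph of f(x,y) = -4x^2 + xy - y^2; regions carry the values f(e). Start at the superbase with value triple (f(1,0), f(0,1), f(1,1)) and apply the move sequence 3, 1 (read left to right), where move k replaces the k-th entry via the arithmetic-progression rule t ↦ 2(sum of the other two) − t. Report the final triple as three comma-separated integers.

start (-4,-1,-4) = (f(1,0),f(0,1),f(1,1))
replace slot 3: 2·((-4)+(-1)) − (-4) = -6 → (-4,-1,-6)
replace slot 1: 2·((-1)+(-6)) − (-4) = -10 → (-10,-1,-6)

-10,-1,-6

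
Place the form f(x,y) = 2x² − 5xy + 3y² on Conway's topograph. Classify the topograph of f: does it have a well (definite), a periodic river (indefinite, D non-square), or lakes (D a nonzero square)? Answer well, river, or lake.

D = b²−4ac = (-5)² − 4·2·3 = 1
D = 1² is a perfect square ⇒ form factors over ℤ ⇒ lakes

lake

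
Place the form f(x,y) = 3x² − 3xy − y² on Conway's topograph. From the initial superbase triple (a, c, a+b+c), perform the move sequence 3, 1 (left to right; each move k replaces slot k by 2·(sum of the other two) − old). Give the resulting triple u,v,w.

start (3,-1,-1) = (f(1,0),f(0,1),f(1,1))
replace slot 3: 2·(3+(-1)) − (-1) = 5 → (3,-1,5)
replace slot 1: 2·((-1)+5) − 3 = 5 → (5,-1,5)

5,-1,5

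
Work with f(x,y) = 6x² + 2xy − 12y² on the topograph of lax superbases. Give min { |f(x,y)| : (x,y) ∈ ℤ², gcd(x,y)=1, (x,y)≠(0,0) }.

descent: ρ → (-12,-2,6)
descent: ρ → (6,14,-4)  [lands on river]
river: ρ → (-4,10,12)
river: ρ → (12,14,-2)
river: ρ → (-2,14,12)
river: ρ → (12,10,-4)
river: ρ → (-4,14,6)
river: ρ → (6,10,-8)
river: ρ → (-8,6,8)
river: ρ → (8,10,-6)
river: ρ → (-6,14,4)
river: ρ → (4,10,-12)
river: ρ → (-12,14,2)
river: ρ → (2,14,-12)
river: ρ → (-12,10,4)
river: ρ → (4,14,-6)
river: ρ → (-6,10,8)
river: ρ → (8,6,-8)
river: ρ → (-8,10,6)
closes: descent 2, river 18
min |a| on river = 2

2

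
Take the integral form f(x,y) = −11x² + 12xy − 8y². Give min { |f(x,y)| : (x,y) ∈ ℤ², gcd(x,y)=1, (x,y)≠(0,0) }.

translate: b→10 (≡-12 mod 22), so (11,-12,8)→(11,10,7)
flip: (11,10,7)→(7,-10,11)
translate: b→4 (≡-10 mod 14), so (7,-10,11)→(7,4,8)
reduced (well bottom): (7,4,8) with a≤c, −a<b≤a
well minimum |f| = |-7| = 7 (negative-definite)

7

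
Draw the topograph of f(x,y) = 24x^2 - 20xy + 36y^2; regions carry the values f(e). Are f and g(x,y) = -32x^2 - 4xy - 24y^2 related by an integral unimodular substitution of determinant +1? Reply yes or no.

D₁ = -3056, D₂ = -3056
f: reduced (well bottom): (24,-20,36) with a≤c, −a<b≤a
g is negative-definite; reduce −g:
−g: flip: (32,4,24)→(24,-4,32)
−g: reduced (well bottom): (24,-4,32) with a≤c, −a<b≤a
flip sign back: reduced form of g is (-24,4,-32)
reduced forms (24, -20, 36) vs (-24, 4, -32) ⇒ inequivalent

no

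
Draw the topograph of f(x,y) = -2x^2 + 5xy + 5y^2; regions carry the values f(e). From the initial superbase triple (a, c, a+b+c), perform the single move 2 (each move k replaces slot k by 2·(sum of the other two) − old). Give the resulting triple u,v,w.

start (-2,5,8) = (f(1,0),f(0,1),f(1,1))
replace slot 2: 2·((-2)+8) − 5 = 7 → (-2,7,8)

-2,7,8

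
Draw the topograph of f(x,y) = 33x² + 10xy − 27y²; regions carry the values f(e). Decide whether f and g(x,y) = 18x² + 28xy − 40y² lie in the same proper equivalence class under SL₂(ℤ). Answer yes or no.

D₁ = 3664, D₂ = 3664
river cycle of f (length 14): (-27, 44, 16), (16, 52, -15), (-15, 38, 37), (37, 36, -16), (-16, 60, 1), (1, 60, -16), (-16, 36, 37), (37, 38, -15), (-15, 52, 16), (16, 44, -27), … (4 more)
river cycle of g (length 18): (-40, 52, 6), (6, 56, -22), (-22, 32, 30), (30, 28, -24), (-24, 20, 34), (34, 48, -10), (-10, 52, 24), (24, 44, -18), (-18, 28, 40), (40, 52, -6), … (8 more)
cycles differ ⇒ inequivalent

no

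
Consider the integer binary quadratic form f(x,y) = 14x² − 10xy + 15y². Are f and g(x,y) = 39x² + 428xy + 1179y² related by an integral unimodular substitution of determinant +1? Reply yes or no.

D₁ = -740, D₂ = -740
f: reduced (well bottom): (14,-10,15) with a≤c, −a<b≤a
g: translate: b→38 (≡428 mod 78), so (39,428,1179)→(39,38,14)
g: flip: (39,38,14)→(14,-38,39)
g: translate: b→-10 (≡-38 mod 28), so (14,-38,39)→(14,-10,15)
g: reduced (well bottom): (14,-10,15) with a≤c, −a<b≤a
reduced forms (14, -10, 15) vs (14, -10, 15) ⇒ equivalent

yes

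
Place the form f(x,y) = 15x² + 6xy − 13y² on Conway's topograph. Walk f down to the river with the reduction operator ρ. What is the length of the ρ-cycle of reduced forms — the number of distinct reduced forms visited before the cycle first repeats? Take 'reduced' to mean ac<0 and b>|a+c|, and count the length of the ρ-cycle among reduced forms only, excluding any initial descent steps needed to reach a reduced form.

D = 816, ⌊√D⌋ = 28
river: ρ → (-13,20,8)
river: ρ → (8,28,-1)
river: ρ → (-1,28,8)
river: ρ → (8,20,-13)
river: ρ → (-13,6,15)
river: ρ → (15,24,-4)
river: ρ → (-4,24,15)
river: ρ → (15,6,-13)
ρ-cycle length = 8 (tail of 0 descent steps not counted)

8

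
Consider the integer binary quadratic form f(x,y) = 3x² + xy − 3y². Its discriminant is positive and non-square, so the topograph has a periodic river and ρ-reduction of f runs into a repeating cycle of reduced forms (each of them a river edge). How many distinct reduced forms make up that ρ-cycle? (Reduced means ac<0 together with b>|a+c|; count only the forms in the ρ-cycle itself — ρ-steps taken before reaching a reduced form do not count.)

D = 37, ⌊√D⌋ = 6
river: ρ → (-3,5,1)
river: ρ → (1,5,-3)
river: ρ → (-3,1,3)
river: ρ → (3,5,-1)
river: ρ → (-1,5,3)
river: ρ → (3,1,-3)
ρ-cycle length = 6 (tail of 0 descent steps not counted)

6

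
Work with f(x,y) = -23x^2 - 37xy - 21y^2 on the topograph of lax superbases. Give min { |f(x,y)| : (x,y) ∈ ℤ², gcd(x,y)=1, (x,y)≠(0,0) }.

translate: b→-9 (≡37 mod 46), so (23,37,21)→(23,-9,7)
flip: (23,-9,7)→(7,9,23)
translate: b→-5 (≡9 mod 14), so (7,9,23)→(7,-5,21)
reduced (well bottom): (7,-5,21) with a≤c, −a<b≤a
well minimum |f| = |-7| = 7 (negative-definite)

7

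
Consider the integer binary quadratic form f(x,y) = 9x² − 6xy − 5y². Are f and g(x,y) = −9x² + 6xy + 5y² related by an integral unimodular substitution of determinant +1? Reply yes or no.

D₁ = 216, D₂ = 216
river cycle of f (length 6): (-5, 6, 9), (9, 12, -2), (-2, 12, 9), (9, 6, -5), (-5, 14, 1), (1, 14, -5)
river cycle of g (length 6): (5, 14, -1), (-1, 14, 5), (5, 6, -9), (-9, 12, 2), (2, 12, -9), (-9, 6, 5)
cycles differ ⇒ inequivalent

no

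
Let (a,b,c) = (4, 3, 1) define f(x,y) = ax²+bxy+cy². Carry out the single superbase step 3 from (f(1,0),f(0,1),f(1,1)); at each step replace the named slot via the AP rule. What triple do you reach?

start (4,1,8) = (f(1,0),f(0,1),f(1,1))
replace slot 3: 2·(4+1) − 8 = 2 → (4,1,2)

4,1,2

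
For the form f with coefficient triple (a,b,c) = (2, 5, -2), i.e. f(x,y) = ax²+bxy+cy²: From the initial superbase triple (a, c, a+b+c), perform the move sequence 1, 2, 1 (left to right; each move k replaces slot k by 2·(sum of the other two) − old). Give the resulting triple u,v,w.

start (2,-2,5) = (f(1,0),f(0,1),f(1,1))
replace slot 1: 2·((-2)+5) − 2 = 4 → (4,-2,5)
replace slot 2: 2·(4+5) − (-2) = 20 → (4,20,5)
replace slot 1: 2·(20+5) − 4 = 46 → (46,20,5)

46,20,5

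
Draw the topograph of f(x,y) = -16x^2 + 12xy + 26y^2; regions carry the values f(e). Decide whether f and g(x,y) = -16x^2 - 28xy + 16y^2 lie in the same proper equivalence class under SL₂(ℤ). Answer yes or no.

D₁ = 1808, D₂ = 1808
river cycle of f (length 18): (26, 40, -2), (-2, 40, 26), (26, 12, -16), (-16, 20, 22), (22, 24, -14), (-14, 32, 14), (14, 24, -22), (-22, 20, 16), (16, 12, -26), (-26, 40, 2), … (8 more)
river cycle of g (length 14): (16, 28, -16), (-16, 36, 8), (8, 28, -32), (-32, 36, 4), (4, 36, -32), (-32, 28, 8), (8, 36, -16), (-16, 28, 16), (16, 36, -8), (-8, 28, 32), … (4 more)
cycles differ ⇒ inequivalent

no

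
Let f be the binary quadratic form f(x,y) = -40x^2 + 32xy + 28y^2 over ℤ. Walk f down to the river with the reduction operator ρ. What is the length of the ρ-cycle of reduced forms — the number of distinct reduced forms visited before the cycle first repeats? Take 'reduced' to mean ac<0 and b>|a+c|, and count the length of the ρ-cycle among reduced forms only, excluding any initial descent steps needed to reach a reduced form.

D = 5504, ⌊√D⌋ = 74
river: ρ → (28,24,-44)
river: ρ → (-44,64,8)
river: ρ → (8,64,-44)
river: ρ → (-44,24,28)
river: ρ → (28,32,-40)
river: ρ → (-40,48,20)
river: ρ → (20,72,-4)
river: ρ → (-4,72,20)
river: ρ → (20,48,-40)
river: ρ → (-40,32,28)
ρ-cycle length = 10 (tail of 0 descent steps not counted)

10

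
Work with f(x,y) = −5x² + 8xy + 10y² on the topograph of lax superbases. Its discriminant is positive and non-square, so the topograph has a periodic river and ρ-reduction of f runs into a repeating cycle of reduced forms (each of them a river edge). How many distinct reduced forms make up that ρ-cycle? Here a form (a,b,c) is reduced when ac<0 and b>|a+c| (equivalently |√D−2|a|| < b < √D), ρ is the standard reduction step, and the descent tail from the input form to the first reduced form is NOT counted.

D = 264, ⌊√D⌋ = 16
river: ρ → (10,12,-3)
river: ρ → (-3,12,10)
river: ρ → (10,8,-5)
river: ρ → (-5,12,6)
river: ρ → (6,12,-5)
river: ρ → (-5,8,10)
ρ-cycle length = 6 (tail of 0 descent steps not counted)

6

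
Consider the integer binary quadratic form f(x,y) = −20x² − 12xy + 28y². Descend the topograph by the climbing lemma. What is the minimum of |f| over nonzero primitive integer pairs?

descent: ρ → (28,12,-20)  [lands on river]
river: ρ → (-20,28,20)
river: ρ → (20,12,-28)
river: ρ → (-28,44,4)
river: ρ → (4,44,-28)
river: ρ → (-28,12,20)
river: ρ → (20,28,-20)
river: ρ → (-20,12,28)
river: ρ → (28,44,-4)
river: ρ → (-4,44,28)
closes: descent 1, river 10
min |a| on river = 4

4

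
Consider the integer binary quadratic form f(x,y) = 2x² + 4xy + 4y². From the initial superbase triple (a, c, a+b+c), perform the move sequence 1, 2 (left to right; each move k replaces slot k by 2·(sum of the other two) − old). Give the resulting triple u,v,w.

start (2,4,10) = (f(1,0),f(0,1),f(1,1))
replace slot 1: 2·(4+10) − 2 = 26 → (26,4,10)
replace slot 2: 2·(26+10) − 4 = 68 → (26,68,10)

26,68,10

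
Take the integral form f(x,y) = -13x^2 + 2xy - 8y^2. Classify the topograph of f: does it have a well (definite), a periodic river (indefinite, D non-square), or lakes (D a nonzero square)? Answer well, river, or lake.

D = b²−4ac = 2² − 4·(-13)·(-8) = -412
D < 0 ⇒ definite ⇒ every region one sign ⇒ single well

well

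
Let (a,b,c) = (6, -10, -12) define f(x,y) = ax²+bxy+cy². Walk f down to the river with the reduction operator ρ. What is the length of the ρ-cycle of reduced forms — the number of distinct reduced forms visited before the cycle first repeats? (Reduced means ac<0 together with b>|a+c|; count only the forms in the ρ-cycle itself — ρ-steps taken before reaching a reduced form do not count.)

D = 388, ⌊√D⌋ = 19
descent: ρ → (-12,10,6)  [lands on river]
river: ρ → (6,14,-8)
river: ρ → (-8,18,2)
river: ρ → (2,18,-8)
river: ρ → (-8,14,6)
river: ρ → (6,10,-12)
river: ρ → (-12,14,4)
river: ρ → (4,18,-4)
river: ρ → (-4,14,12)
river: ρ → (12,10,-6)
river: ρ → (-6,14,8)
river: ρ → (8,18,-2)
river: ρ → (-2,18,8)
river: ρ → (8,14,-6)
river: ρ → (-6,10,12)
river: ρ → (12,14,-4)
river: ρ → (-4,18,4)
river: ρ → (4,14,-12)
ρ-cycle length = 18 (tail of 1 descent step not counted)

18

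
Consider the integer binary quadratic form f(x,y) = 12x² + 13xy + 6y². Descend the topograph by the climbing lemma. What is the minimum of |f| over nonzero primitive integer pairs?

translate: b→-11 (≡13 mod 24), so (12,13,6)→(12,-11,5)
flip: (12,-11,5)→(5,11,12)
translate: b→1 (≡11 mod 10), so (5,11,12)→(5,1,6)
reduced (well bottom): (5,1,6) with a≤c, −a<b≤a
well minimum = a = 5

5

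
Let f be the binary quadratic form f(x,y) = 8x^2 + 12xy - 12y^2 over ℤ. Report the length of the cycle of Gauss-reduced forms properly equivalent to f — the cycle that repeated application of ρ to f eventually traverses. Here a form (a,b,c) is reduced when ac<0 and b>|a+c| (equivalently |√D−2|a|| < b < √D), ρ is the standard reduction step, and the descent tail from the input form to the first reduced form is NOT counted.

D = 528, ⌊√D⌋ = 22
river: ρ → (-12,12,8)
river: ρ → (8,20,-4)
river: ρ → (-4,20,8)
river: ρ → (8,12,-12)
ρ-cycle length = 4 (tail of 0 descent steps not counted)

4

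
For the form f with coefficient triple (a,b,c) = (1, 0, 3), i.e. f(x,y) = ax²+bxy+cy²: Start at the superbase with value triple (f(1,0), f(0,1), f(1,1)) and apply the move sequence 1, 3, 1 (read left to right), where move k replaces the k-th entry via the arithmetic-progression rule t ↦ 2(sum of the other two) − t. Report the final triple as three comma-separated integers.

start (1,3,4) = (f(1,0),f(0,1),f(1,1))
replace slot 1: 2·(3+4) − 1 = 13 → (13,3,4)
replace slot 3: 2·(13+3) − 4 = 28 → (13,3,28)
replace slot 1: 2·(3+28) − 13 = 49 → (49,3,28)

49,3,28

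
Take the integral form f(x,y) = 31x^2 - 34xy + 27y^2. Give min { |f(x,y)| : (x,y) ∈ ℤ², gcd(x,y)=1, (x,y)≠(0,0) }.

translate: b→28 (≡-34 mod 62), so (31,-34,27)→(31,28,24)
flip: (31,28,24)→(24,-28,31)
translate: b→20 (≡-28 mod 48), so (24,-28,31)→(24,20,27)
reduced (well bottom): (24,20,27) with a≤c, −a<b≤a
well minimum = a = 24

24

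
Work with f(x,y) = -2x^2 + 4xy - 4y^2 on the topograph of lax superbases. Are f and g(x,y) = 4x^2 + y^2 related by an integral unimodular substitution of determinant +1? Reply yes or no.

D₁ = -16, D₂ = -16
f is negative-definite; reduce −f:
−f: translate: b→0 (≡-4 mod 4), so (2,-4,4)→(2,0,2)
−f: reduced (well bottom): (2,0,2) with a≤c, −a<b≤a
flip sign back: reduced form of f is (-2,0,-2)
g: flip: (4,0,1)→(1,0,4)
g: reduced (well bottom): (1,0,4) with a≤c, −a<b≤a
reduced forms (-2, 0, -2) vs (1, 0, 4) ⇒ inequivalent

no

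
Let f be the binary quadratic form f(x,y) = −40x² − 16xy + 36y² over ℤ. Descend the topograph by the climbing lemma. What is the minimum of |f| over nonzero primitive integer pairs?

descent: ρ → (36,16,-40)  [lands on river]
river: ρ → (-40,64,12)
river: ρ → (12,56,-60)
river: ρ → (-60,64,8)
river: ρ → (8,64,-60)
river: ρ → (-60,56,12)
river: ρ → (12,64,-40)
river: ρ → (-40,16,36)
river: ρ → (36,56,-20)
river: ρ → (-20,64,24)
river: ρ → (24,32,-52)
river: ρ → (-52,72,4)
river: ρ → (4,72,-52)
river: ρ → (-52,32,24)
river: ρ → (24,64,-20)
river: ρ → (-20,56,36)
closes: descent 1, river 16
min |a| on river = 4

4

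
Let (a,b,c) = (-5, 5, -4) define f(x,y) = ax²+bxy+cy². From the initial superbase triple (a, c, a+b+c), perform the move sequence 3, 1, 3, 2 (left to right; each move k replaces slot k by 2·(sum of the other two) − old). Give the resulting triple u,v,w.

start (-5,-4,-4) = (f(1,0),f(0,1),f(1,1))
replace slot 3: 2·((-5)+(-4)) − (-4) = -14 → (-5,-4,-14)
replace slot 1: 2·((-4)+(-14)) − (-5) = -31 → (-31,-4,-14)
replace slot 3: 2·((-31)+(-4)) − (-14) = -56 → (-31,-4,-56)
replace slot 2: 2·((-31)+(-56)) − (-4) = -170 → (-31,-170,-56)

-31,-170,-56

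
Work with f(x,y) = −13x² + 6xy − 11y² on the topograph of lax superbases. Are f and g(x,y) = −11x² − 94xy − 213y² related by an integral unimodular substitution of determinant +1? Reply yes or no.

D₁ = -536, D₂ = -536
f is negative-definite; reduce −f:
−f: flip: (13,-6,11)→(11,6,13)
−f: reduced (well bottom): (11,6,13) with a≤c, −a<b≤a
flip sign back: reduced form of f is (-11,-6,-13)
g is negative-definite; reduce −g:
−g: translate: b→6 (≡94 mod 22), so (11,94,213)→(11,6,13)
−g: reduced (well bottom): (11,6,13) with a≤c, −a<b≤a
flip sign back: reduced form of g is (-11,-6,-13)
reduced forms (-11, -6, -13) vs (-11, -6, -13) ⇒ equivalent

yes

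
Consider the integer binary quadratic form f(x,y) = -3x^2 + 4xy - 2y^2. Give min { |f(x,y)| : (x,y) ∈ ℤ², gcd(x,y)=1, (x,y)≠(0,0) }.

translate: b→2 (≡-4 mod 6), so (3,-4,2)→(3,2,1)
flip: (3,2,1)→(1,-2,3)
translate: b→0 (≡-2 mod 2), so (1,-2,3)→(1,0,2)
reduced (well bottom): (1,0,2) with a≤c, −a<b≤a
well minimum |f| = |-1| = 1 (negative-definite)

1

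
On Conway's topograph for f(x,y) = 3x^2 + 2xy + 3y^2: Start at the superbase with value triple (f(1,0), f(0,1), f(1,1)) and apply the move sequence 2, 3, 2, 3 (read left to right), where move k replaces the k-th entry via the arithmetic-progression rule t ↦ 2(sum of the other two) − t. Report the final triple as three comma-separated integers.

start (3,3,8) = (f(1,0),f(0,1),f(1,1))
replace slot 2: 2·(3+8) − 3 = 19 → (3,19,8)
replace slot 3: 2·(3+19) − 8 = 36 → (3,19,36)
replace slot 2: 2·(3+36) − 19 = 59 → (3,59,36)
replace slot 3: 2·(3+59) − 36 = 88 → (3,59,88)

3,59,88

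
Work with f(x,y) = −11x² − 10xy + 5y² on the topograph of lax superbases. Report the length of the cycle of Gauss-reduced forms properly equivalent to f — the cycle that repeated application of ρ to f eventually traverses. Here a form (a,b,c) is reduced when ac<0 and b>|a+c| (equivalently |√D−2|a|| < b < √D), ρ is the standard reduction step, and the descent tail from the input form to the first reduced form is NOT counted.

D = 320, ⌊√D⌋ = 17
descent: ρ → (5,10,-11)  [lands on river]
river: ρ → (-11,12,4)
river: ρ → (4,12,-11)
river: ρ → (-11,10,5)
ρ-cycle length = 4 (tail of 1 descent step not counted)

4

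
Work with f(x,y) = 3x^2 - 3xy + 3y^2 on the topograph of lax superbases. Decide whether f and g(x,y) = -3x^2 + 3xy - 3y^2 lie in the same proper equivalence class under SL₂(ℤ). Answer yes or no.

D₁ = -27, D₂ = -27
f: translate: b→3 (≡-3 mod 6), so (3,-3,3)→(3,3,3)
f: reduced (well bottom): (3,3,3) with a≤c, −a<b≤a
g is negative-definite; reduce −g:
−g: translate: b→3 (≡-3 mod 6), so (3,-3,3)→(3,3,3)
−g: reduced (well bottom): (3,3,3) with a≤c, −a<b≤a
flip sign back: reduced form of g is (-3,-3,-3)
reduced forms (3, 3, 3) vs (-3, -3, -3) ⇒ inequivalent

no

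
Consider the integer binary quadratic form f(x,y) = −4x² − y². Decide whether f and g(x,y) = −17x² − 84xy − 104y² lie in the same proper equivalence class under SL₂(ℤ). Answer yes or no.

D₁ = -16, D₂ = -16
f is negative-definite; reduce −f:
−f: flip: (4,0,1)→(1,0,4)
−f: reduced (well bottom): (1,0,4) with a≤c, −a<b≤a
flip sign back: reduced form of f is (-1,0,-4)
g is negative-definite; reduce −g:
−g: translate: b→16 (≡84 mod 34), so (17,84,104)→(17,16,4)
−g: flip: (17,16,4)→(4,-16,17)
−g: translate: b→0 (≡-16 mod 8), so (4,-16,17)→(4,0,1)
−g: flip: (4,0,1)→(1,0,4)
−g: reduced (well bottom): (1,0,4) with a≤c, −a<b≤a
flip sign back: reduced form of g is (-1,0,-4)
reduced forms (-1, 0, -4) vs (-1, 0, -4) ⇒ equivalent

yes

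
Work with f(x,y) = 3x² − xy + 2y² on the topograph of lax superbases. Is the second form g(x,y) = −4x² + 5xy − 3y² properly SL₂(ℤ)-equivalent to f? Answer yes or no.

D₁ = -23, D₂ = -23
f: flip: (3,-1,2)→(2,1,3)
f: reduced (well bottom): (2,1,3) with a≤c, −a<b≤a
g is negative-definite; reduce −g:
−g: translate: b→3 (≡-5 mod 8), so (4,-5,3)→(4,3,2)
−g: flip: (4,3,2)→(2,-3,4)
−g: translate: b→1 (≡-3 mod 4), so (2,-3,4)→(2,1,3)
−g: reduced (well bottom): (2,1,3) with a≤c, −a<b≤a
flip sign back: reduced form of g is (-2,-1,-3)
reduced forms (2, 1, 3) vs (-2, -1, -3) ⇒ inequivalent

no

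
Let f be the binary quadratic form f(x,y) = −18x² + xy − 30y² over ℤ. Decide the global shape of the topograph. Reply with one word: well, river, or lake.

D = b²−4ac = 1² − 4·(-18)·(-30) = -2159
D < 0 ⇒ definite ⇒ every region one sign ⇒ single well

well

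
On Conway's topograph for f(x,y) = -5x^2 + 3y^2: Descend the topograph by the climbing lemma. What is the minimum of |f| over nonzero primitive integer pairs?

descent: ρ → (3,6,-2)  [lands on river]
river: ρ → (-2,6,3)
closes: descent 1, river 2
min |a| on river = 2

2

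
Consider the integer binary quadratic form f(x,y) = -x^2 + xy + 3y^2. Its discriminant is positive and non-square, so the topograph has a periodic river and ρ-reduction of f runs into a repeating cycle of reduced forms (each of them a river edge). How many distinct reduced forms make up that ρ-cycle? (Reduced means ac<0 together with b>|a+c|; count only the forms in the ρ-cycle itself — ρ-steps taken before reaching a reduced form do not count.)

D = 13, ⌊√D⌋ = 3
descent: ρ → (3,-1,-1)
descent: ρ → (-1,3,1)  [lands on river]
river: ρ → (1,3,-1)
ρ-cycle length = 2 (tail of 2 descent steps not counted)

2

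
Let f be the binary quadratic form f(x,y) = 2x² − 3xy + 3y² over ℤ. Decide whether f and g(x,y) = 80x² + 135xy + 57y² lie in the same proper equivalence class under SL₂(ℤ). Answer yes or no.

D₁ = -15, D₂ = -15
f: translate: b→1 (≡-3 mod 4), so (2,-3,3)→(2,1,2)
f: reduced (well bottom): (2,1,2) with a≤c, −a<b≤a
g: translate: b→-25 (≡135 mod 160), so (80,135,57)→(80,-25,2)
g: flip: (80,-25,2)→(2,25,80)
g: translate: b→1 (≡25 mod 4), so (2,25,80)→(2,1,2)
g: reduced (well bottom): (2,1,2) with a≤c, −a<b≤a
reduced forms (2, 1, 2) vs (2, 1, 2) ⇒ equivalent

yes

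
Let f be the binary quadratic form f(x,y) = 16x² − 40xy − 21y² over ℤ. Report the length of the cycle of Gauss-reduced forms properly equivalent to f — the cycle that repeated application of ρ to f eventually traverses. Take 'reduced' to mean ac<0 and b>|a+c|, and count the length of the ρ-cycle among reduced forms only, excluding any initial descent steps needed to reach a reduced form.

D = 2944, ⌊√D⌋ = 54
descent: ρ → (-21,40,16)  [lands on river]
river: ρ → (16,24,-37)
river: ρ → (-37,50,3)
river: ρ → (3,52,-20)
river: ρ → (-20,28,27)
river: ρ → (27,26,-21)
river: ρ → (-21,16,32)
river: ρ → (32,48,-5)
river: ρ → (-5,52,12)
river: ρ → (12,44,-21)
ρ-cycle length = 10 (tail of 1 descent step not counted)

10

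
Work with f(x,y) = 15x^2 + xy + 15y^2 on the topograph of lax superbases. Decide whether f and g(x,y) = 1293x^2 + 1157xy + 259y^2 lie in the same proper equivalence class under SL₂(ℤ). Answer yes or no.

D₁ = -899, D₂ = -899
f: reduced (well bottom): (15,1,15) with a≤c, −a<b≤a
g: flip: (1293,1157,259)→(259,-1157,1293)
g: translate: b→-121 (≡-1157 mod 518), so (259,-1157,1293)→(259,-121,15)
g: flip: (259,-121,15)→(15,121,259)
g: translate: b→1 (≡121 mod 30), so (15,121,259)→(15,1,15)
g: reduced (well bottom): (15,1,15) with a≤c, −a<b≤a
reduced forms (15, 1, 15) vs (15, 1, 15) ⇒ equivalent

yes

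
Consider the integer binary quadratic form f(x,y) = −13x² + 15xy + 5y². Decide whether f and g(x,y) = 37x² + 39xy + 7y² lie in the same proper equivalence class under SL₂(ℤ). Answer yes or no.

D₁ = 485, D₂ = 485
river cycle of f (length 10): (5, 15, -13), (-13, 11, 7), (7, 17, -7), (-7, 11, 13), (13, 15, -5), (-5, 15, 13), (13, 11, -7), (-7, 17, 7), (7, 11, -13), (-13, 15, 5)
river cycle of g (length 10): (7, 17, -7), (-7, 11, 13), (13, 15, -5), (-5, 15, 13), (13, 11, -7), (-7, 17, 7), (7, 11, -13), (-13, 15, 5), (5, 15, -13), (-13, 11, 7)
cycles coincide ⇒ equivalent

yes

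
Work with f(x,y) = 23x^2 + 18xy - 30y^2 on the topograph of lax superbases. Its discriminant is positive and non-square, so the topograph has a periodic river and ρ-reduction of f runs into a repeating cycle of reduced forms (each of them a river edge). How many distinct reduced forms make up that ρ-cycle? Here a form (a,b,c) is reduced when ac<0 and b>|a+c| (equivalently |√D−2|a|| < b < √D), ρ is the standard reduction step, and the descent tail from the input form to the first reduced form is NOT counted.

D = 3084, ⌊√D⌋ = 55
river: ρ → (-30,42,11)
river: ρ → (11,46,-22)
river: ρ → (-22,42,15)
river: ρ → (15,48,-13)
river: ρ → (-13,30,42)
river: ρ → (42,54,-1)
river: ρ → (-1,54,42)
river: ρ → (42,30,-13)
river: ρ → (-13,48,15)
river: ρ → (15,42,-22)
river: ρ → (-22,46,11)
river: ρ → (11,42,-30)
river: ρ → (-30,18,23)
river: ρ → (23,28,-25)
river: ρ → (-25,22,26)
river: ρ → (26,30,-21)
river: ρ → (-21,54,2)
river: ρ → (2,54,-21)
river: ρ → (-21,30,26)
river: ρ → (26,22,-25)
river: ρ → (-25,28,23)
river: ρ → (23,18,-30)
ρ-cycle length = 22 (tail of 0 descent steps not counted)

22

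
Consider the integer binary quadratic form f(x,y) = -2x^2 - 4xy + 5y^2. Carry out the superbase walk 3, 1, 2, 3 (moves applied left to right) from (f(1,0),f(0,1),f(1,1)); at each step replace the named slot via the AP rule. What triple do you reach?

start (-2,5,-1) = (f(1,0),f(0,1),f(1,1))
replace slot 3: 2·((-2)+5) − (-1) = 7 → (-2,5,7)
replace slot 1: 2·(5+7) − (-2) = 26 → (26,5,7)
replace slot 2: 2·(26+7) − 5 = 61 → (26,61,7)
replace slot 3: 2·(26+61) − 7 = 167 → (26,61,167)

26,61,167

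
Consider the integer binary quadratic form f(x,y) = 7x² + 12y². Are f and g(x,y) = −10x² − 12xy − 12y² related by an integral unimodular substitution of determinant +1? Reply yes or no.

D₁ = -336, D₂ = -336
f: reduced (well bottom): (7,0,12) with a≤c, −a<b≤a
g is negative-definite; reduce −g:
−g: translate: b→-8 (≡12 mod 20), so (10,12,12)→(10,-8,10)
−g: flip: (10,-8,10)→(10,8,10)
−g: reduced (well bottom): (10,8,10) with a≤c, −a<b≤a
flip sign back: reduced form of g is (-10,-8,-10)
reduced forms (7, 0, 12) vs (-10, -8, -10) ⇒ inequivalent

no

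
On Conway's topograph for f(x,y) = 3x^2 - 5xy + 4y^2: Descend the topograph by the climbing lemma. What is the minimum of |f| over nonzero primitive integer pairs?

translate: b→1 (≡-5 mod 6), so (3,-5,4)→(3,1,2)
flip: (3,1,2)→(2,-1,3)
reduced (well bottom): (2,-1,3) with a≤c, −a<b≤a
well minimum = a = 2

2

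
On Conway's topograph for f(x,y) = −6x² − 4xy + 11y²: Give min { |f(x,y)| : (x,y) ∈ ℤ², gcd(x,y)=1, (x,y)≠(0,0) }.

descent: ρ → (11,4,-6)
descent: ρ → (-6,8,9)  [lands on river]
river: ρ → (9,10,-5)
river: ρ → (-5,10,9)
river: ρ → (9,8,-6)
river: ρ → (-6,16,1)
river: ρ → (1,16,-6)
closes: descent 2, river 6
min |a| on river = 1

1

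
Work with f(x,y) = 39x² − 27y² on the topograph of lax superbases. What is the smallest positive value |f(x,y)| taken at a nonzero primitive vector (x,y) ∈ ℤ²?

descent: ρ → (-27,54,12)  [lands on river]
river: ρ → (12,42,-51)
river: ρ → (-51,60,3)
river: ρ → (3,60,-51)
river: ρ → (-51,42,12)
river: ρ → (12,54,-27)
closes: descent 1, river 6
min |a| on river = 3

3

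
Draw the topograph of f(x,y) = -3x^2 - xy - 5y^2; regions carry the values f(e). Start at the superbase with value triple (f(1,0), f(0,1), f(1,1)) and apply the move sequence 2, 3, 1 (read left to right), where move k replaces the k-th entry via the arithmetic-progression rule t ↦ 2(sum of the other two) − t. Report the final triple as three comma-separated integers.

start (-3,-5,-9) = (f(1,0),f(0,1),f(1,1))
replace slot 2: 2·((-3)+(-9)) − (-5) = -19 → (-3,-19,-9)
replace slot 3: 2·((-3)+(-19)) − (-9) = -35 → (-3,-19,-35)
replace slot 1: 2·((-19)+(-35)) − (-3) = -105 → (-105,-19,-35)

-105,-19,-35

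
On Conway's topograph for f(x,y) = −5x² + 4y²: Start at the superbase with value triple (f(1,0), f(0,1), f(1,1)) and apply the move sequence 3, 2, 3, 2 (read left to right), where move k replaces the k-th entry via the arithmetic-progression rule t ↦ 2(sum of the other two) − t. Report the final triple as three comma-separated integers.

start (-5,4,-1) = (f(1,0),f(0,1),f(1,1))
replace slot 3: 2·((-5)+4) − (-1) = -1 → (-5,4,-1)
replace slot 2: 2·((-5)+(-1)) − 4 = -16 → (-5,-16,-1)
replace slot 3: 2·((-5)+(-16)) − (-1) = -41 → (-5,-16,-41)
replace slot 2: 2·((-5)+(-41)) − (-16) = -76 → (-5,-76,-41)

-5,-76,-41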